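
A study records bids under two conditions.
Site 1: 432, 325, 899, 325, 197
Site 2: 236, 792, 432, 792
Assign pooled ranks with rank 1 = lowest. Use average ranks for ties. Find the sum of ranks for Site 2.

22.5

Sorted (ascending): 197, 236, 325, 325, 432, 432, 792, 792, 899
The 2 values of 325 occupy positions 3–4 → average rank (3+4)/2 = 3.5.
The 2 values of 432 occupy positions 5–6 → average rank (5+6)/2 = 5.5.
The 2 values of 792 occupy positions 7–8 → average rank (7+8)/2 = 7.5.
Site 2 values → pooled ranks: 236→2, 792→7.5, 432→5.5, 792→7.5
Rank sum = 2 + 7.5 + 5.5 + 7.5 = 22.5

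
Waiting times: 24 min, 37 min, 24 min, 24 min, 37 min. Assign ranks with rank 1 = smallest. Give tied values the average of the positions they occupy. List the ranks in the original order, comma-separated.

Sorted (ascending): 24, 24, 24, 37, 37
The 3 values of 24 occupy positions 1–3 → average rank 2.
The 2 values of 37 occupy positions 4–5 → average rank (4+5)/2 = 4.5.

2, 4.5, 2, 2, 4.5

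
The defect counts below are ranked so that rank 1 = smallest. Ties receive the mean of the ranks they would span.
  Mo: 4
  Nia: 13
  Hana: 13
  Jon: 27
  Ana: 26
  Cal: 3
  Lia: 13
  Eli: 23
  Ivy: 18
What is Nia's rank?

4

Sorted (ascending): 3, 4, 13, 13, 13, 18, 23, 26, 27
The 3 values of 13 occupy positions 3–5 → average rank 4.
Nia has value 13 → rank 4.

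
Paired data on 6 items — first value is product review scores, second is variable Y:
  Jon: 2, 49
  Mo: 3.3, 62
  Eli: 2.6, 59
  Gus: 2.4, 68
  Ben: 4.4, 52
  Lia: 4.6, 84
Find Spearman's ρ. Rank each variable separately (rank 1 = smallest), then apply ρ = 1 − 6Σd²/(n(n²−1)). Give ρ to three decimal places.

Ranks of variable 1: 1, 4, 3, 2, 5, 6
Ranks of variable 2: 1, 4, 3, 5, 2, 6
d = r₁ − r₂: 0, 0, 0, -3, 3, 0
d²: 0, 0, 0, 9, 9, 0; Σd² = 18
ρ = 1 − 6·18/(6·35) = 1 − 108/210 = 0.486

0.486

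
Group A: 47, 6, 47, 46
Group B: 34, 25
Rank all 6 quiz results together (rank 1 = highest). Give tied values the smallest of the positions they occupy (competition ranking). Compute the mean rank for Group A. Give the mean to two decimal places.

Sorted (descending): 47, 47, 46, 34, 25, 6
The 2 values of 47 occupy positions 1–2 → each gets rank 1.
Group A values → pooled ranks: 47→1, 6→6, 47→1, 46→3
Mean rank = (1 + 6 + 1 + 3) / 4 = 2.75

2.75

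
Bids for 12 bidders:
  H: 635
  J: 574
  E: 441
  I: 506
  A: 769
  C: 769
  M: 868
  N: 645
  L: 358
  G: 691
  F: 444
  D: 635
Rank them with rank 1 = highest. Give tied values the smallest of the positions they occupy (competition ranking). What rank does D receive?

6

Sorted (descending): 868, 769, 769, 691, 645, 635, 635, 574, 506, 444, 441, 358
The 2 values of 769 occupy positions 2–3 → each gets rank 2.
The 2 values of 635 occupy positions 6–7 → each gets rank 6.
D has value 635 → rank 6.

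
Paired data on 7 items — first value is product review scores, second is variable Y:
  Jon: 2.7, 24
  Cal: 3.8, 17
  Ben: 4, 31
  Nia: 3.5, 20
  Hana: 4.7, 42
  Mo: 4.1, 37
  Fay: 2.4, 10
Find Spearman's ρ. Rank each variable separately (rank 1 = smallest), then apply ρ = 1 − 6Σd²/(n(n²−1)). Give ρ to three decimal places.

Ranks of variable 1: 2, 4, 5, 3, 7, 6, 1
Ranks of variable 2: 4, 2, 5, 3, 7, 6, 1
d = r₁ − r₂: -2, 2, 0, 0, 0, 0, 0
d²: 4, 4, 0, 0, 0, 0, 0; Σd² = 8
ρ = 1 − 6·8/(7·48) = 1 − 48/336 = 0.857

0.857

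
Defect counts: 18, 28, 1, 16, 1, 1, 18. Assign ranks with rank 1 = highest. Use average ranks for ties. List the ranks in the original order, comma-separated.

Sorted (descending): 28, 18, 18, 16, 1, 1, 1
The 2 values of 18 occupy positions 2–3 → average rank (2+3)/2 = 2.5.
The 3 values of 1 occupy positions 5–7 → average rank 6.

2.5, 1, 6, 4, 6, 6, 2.5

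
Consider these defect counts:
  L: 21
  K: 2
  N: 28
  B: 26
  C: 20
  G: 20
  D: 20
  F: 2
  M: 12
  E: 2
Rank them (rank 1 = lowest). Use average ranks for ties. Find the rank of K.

2

Sorted (ascending): 2, 2, 2, 12, 20, 20, 20, 21, 26, 28
The 3 values of 2 occupy positions 1–3 → average rank 2.
The 3 values of 20 occupy positions 5–7 → average rank 6.
K has value 2 → rank 2.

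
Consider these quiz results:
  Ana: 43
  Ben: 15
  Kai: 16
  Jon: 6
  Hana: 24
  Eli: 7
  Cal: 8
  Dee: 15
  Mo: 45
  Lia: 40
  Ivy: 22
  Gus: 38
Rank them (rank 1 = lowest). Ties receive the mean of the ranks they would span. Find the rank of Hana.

8

Sorted (ascending): 6, 7, 8, 15, 15, 16, 22, 24, 38, 40, 43, 45
The 2 values of 15 occupy positions 4–5 → average rank (4+5)/2 = 4.5.
Hana has value 24 → rank 8.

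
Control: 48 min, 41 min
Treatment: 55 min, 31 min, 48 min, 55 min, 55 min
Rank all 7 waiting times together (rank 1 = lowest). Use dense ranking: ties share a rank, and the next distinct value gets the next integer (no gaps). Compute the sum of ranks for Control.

5

Sorted (ascending): 31, 41, 48, 48, 55, 55, 55
The 2 values of 48 share dense rank 3.
The 3 values of 55 share dense rank 4.
Remaining distinct values take the next consecutive integers.
Control values → pooled ranks: 48→3, 41→2
Rank sum = 3 + 2 = 5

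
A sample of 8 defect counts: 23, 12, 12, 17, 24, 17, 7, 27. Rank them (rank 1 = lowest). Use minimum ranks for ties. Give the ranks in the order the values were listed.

Sorted (ascending): 7, 12, 12, 17, 17, 23, 24, 27
The 2 values of 12 occupy positions 2–3 → each gets rank 2.
The 2 values of 17 occupy positions 4–5 → each gets rank 4.

6, 2, 2, 4, 7, 4, 1, 8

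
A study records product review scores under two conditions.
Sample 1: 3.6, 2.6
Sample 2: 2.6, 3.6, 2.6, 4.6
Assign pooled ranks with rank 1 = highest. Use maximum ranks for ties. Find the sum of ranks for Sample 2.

16

Sorted (descending): 4.6, 3.6, 3.6, 2.6, 2.6, 2.6
The 2 values of 3.6 occupy positions 2–3 → each gets rank 3.
The 3 values of 2.6 occupy positions 4–6 → each gets rank 6.
Sample 2 values → pooled ranks: 2.6→6, 3.6→3, 2.6→6, 4.6→1
Rank sum = 6 + 3 + 6 + 1 = 16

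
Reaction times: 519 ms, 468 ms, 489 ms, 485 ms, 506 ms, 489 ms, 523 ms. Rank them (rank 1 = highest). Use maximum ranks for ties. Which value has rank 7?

Sorted (descending): 523, 519, 506, 489, 489, 485, 468
The 2 values of 489 occupy positions 4–5 → each gets rank 5.
Rank 7 → value 468.

468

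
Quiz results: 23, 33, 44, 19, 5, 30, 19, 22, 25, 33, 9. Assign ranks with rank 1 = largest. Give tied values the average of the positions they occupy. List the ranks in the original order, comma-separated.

6, 2.5, 1, 8.5, 11, 4, 8.5, 7, 5, 2.5, 10

Sorted (descending): 44, 33, 33, 30, 25, 23, 22, 19, 19, 9, 5
The 2 values of 33 occupy positions 2–3 → average rank (2+3)/2 = 2.5.
The 2 values of 19 occupy positions 8–9 → average rank (8+9)/2 = 8.5.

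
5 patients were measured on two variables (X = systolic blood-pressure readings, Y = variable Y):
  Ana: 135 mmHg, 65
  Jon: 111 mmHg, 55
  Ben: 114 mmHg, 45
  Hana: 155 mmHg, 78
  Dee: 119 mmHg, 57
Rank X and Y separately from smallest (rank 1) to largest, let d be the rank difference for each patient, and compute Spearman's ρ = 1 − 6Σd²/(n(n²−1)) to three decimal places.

Ranks of variable 1: 4, 1, 2, 5, 3
Ranks of variable 2: 4, 2, 1, 5, 3
d = r₁ − r₂: 0, -1, 1, 0, 0
d²: 0, 1, 1, 0, 0; Σd² = 2
ρ = 1 − 6·2/(5·24) = 1 − 12/120 = 0.900

0.900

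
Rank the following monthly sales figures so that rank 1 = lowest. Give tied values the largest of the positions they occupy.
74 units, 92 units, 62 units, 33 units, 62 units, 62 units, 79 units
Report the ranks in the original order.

Sorted (ascending): 33, 62, 62, 62, 74, 79, 92
The 3 values of 62 occupy positions 2–4 → each gets rank 4.

5, 7, 4, 1, 4, 4, 6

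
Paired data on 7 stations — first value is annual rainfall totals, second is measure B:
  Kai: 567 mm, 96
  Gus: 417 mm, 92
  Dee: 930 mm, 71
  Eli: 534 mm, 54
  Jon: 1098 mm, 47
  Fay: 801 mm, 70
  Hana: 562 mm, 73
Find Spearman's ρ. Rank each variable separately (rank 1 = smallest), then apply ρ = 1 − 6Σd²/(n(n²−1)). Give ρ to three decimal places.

-0.464

Ranks of variable 1: 4, 1, 6, 2, 7, 5, 3
Ranks of variable 2: 7, 6, 4, 2, 1, 3, 5
d = r₁ − r₂: -3, -5, 2, 0, 6, 2, -2
d²: 9, 25, 4, 0, 36, 4, 4; Σd² = 82
ρ = 1 − 6·82/(7·48) = 1 − 492/336 = -0.464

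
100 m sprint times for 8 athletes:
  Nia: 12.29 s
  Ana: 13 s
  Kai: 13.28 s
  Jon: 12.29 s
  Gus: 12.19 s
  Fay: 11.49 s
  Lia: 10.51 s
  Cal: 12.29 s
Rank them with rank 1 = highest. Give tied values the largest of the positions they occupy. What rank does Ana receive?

Sorted (descending): 13.28, 13, 12.29, 12.29, 12.29, 12.19, 11.49, 10.51
The 3 values of 12.29 occupy positions 3–5 → each gets rank 5.
Ana has value 13 s → rank 2.

2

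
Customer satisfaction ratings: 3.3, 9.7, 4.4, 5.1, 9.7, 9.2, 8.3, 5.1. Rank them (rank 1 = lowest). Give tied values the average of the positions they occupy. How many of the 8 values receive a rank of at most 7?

6

Sorted (ascending): 3.3, 4.4, 5.1, 5.1, 8.3, 9.2, 9.7, 9.7
The 2 values of 5.1 occupy positions 3–4 → average rank (3+4)/2 = 3.5.
The 2 values of 9.7 occupy positions 7–8 → average rank (7+8)/2 = 7.5.
Ranks ≤ 7: {1, 2, 3.5, 3.5, 5, 6} → 6 values.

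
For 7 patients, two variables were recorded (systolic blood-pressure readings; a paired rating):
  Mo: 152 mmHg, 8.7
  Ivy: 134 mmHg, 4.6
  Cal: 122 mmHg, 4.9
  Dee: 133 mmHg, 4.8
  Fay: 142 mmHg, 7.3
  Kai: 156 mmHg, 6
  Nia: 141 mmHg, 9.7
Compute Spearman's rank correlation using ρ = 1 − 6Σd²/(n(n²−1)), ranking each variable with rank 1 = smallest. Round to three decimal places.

0.536

Ranks of variable 1: 6, 3, 1, 2, 5, 7, 4
Ranks of variable 2: 6, 1, 3, 2, 5, 4, 7
d = r₁ − r₂: 0, 2, -2, 0, 0, 3, -3
d²: 0, 4, 4, 0, 0, 9, 9; Σd² = 26
ρ = 1 − 6·26/(7·48) = 1 − 156/336 = 0.536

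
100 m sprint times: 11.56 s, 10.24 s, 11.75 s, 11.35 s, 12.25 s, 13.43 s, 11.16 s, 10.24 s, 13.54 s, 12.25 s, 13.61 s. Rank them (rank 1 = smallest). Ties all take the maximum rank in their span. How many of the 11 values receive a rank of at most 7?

Sorted (ascending): 10.24, 10.24, 11.16, 11.35, 11.56, 11.75, 12.25, 12.25, 13.43, 13.54, 13.61
The 2 values of 10.24 occupy positions 1–2 → each gets rank 2.
The 2 values of 12.25 occupy positions 7–8 → each gets rank 8.
Ranks ≤ 7: {2, 2, 3, 4, 5, 6} → 6 values.

6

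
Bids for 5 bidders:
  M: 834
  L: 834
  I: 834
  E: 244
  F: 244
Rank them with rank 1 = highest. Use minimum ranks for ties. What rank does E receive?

Sorted (descending): 834, 834, 834, 244, 244
The 3 values of 834 occupy positions 1–3 → each gets rank 1.
The 2 values of 244 occupy positions 4–5 → each gets rank 4.
E has value 244 → rank 4.

4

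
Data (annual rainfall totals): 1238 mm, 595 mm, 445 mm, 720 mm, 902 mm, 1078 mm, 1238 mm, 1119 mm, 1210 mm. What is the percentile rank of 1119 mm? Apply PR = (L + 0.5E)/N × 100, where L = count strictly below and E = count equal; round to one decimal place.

N = 9.
Strictly below 1119: 5. Equal to 1119: 1.
PR = (5 + 0.5·1)/9 × 100 = 61.1

61.1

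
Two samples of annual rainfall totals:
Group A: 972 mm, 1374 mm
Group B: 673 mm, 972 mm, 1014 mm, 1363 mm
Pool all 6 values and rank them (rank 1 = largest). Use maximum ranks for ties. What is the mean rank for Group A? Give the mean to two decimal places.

3.00

Sorted (descending): 1374, 1363, 1014, 972, 972, 673
The 2 values of 972 occupy positions 4–5 → each gets rank 5.
Group A values → pooled ranks: 972→5, 1374→1
Mean rank = (5 + 1) / 2 = 3.00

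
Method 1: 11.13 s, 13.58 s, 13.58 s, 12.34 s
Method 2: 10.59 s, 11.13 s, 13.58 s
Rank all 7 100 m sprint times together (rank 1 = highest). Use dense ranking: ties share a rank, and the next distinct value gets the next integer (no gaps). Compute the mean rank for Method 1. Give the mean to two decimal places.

1.75

Sorted (descending): 13.58, 13.58, 13.58, 12.34, 11.13, 11.13, 10.59
The 3 values of 13.58 share dense rank 1.
The 2 values of 11.13 share dense rank 3.
Remaining distinct values take the next consecutive integers.
Method 1 values → pooled ranks: 11.13→3, 13.58→1, 13.58→1, 12.34→2
Mean rank = (3 + 1 + 1 + 2) / 4 = 1.75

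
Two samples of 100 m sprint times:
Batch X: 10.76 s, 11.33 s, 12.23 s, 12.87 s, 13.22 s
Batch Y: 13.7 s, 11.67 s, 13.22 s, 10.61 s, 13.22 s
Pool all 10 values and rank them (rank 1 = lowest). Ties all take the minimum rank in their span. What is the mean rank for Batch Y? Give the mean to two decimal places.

Sorted (ascending): 10.61, 10.76, 11.33, 11.67, 12.23, 12.87, 13.22, 13.22, 13.22, 13.7
The 3 values of 13.22 occupy positions 7–9 → each gets rank 7.
Batch Y values → pooled ranks: 13.7→10, 11.67→4, 13.22→7, 10.61→1, 13.22→7
Mean rank = (10 + 4 + 7 + 1 + 7) / 5 = 5.80

5.80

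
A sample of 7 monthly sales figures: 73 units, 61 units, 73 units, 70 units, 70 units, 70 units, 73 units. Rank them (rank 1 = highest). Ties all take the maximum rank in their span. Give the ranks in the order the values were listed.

3, 7, 3, 6, 6, 6, 3

Sorted (descending): 73, 73, 73, 70, 70, 70, 61
The 3 values of 73 occupy positions 1–3 → each gets rank 3.
The 3 values of 70 occupy positions 4–6 → each gets rank 6.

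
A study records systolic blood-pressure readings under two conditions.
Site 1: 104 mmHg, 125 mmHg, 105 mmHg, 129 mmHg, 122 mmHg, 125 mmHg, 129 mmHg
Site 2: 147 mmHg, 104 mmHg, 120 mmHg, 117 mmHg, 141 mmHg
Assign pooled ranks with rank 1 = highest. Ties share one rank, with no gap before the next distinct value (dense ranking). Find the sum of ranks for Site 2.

25

Sorted (descending): 147, 141, 129, 129, 125, 125, 122, 120, 117, 105, 104, 104
The 2 values of 129 share dense rank 3.
The 2 values of 125 share dense rank 4.
The 2 values of 104 share dense rank 9.
Remaining distinct values take the next consecutive integers.
Site 2 values → pooled ranks: 147→1, 104→9, 120→6, 117→7, 141→2
Rank sum = 1 + 9 + 6 + 7 + 2 = 25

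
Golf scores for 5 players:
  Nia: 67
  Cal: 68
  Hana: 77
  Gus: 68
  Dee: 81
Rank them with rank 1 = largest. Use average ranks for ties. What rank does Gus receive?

Sorted (descending): 81, 77, 68, 68, 67
The 2 values of 68 occupy positions 3–4 → average rank (3+4)/2 = 3.5.
Gus has value 68 → rank 3.5.

3.5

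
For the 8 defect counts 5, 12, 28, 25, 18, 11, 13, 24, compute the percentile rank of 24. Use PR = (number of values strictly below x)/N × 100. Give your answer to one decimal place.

N = 8.
Strictly below 24: 5. Equal to 24: 1.
PR = 5/8 × 100 = 62.5

62.5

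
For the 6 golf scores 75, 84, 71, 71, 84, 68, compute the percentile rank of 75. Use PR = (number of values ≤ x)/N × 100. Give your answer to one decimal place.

66.7

N = 6.
Strictly below 75: 3. Equal to 75: 1.
PR = 4/6 × 100 = 66.7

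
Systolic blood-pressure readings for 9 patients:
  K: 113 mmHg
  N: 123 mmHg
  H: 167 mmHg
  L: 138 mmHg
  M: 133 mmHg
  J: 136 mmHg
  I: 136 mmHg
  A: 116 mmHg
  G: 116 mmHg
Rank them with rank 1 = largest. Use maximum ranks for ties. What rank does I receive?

4

Sorted (descending): 167, 138, 136, 136, 133, 123, 116, 116, 113
The 2 values of 136 occupy positions 3–4 → each gets rank 4.
The 2 values of 116 occupy positions 7–8 → each gets rank 8.
I has value 136 mmHg → rank 4.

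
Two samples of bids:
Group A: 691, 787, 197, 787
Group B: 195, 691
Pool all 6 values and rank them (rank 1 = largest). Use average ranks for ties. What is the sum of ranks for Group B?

Sorted (descending): 787, 787, 691, 691, 197, 195
The 2 values of 787 occupy positions 1–2 → average rank (1+2)/2 = 1.5.
The 2 values of 691 occupy positions 3–4 → average rank (3+4)/2 = 3.5.
Group B values → pooled ranks: 195→6, 691→3.5
Rank sum = 6 + 3.5 = 9.5

9.5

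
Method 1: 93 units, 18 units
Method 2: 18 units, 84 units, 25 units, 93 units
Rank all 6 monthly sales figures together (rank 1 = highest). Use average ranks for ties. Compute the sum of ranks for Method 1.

7

Sorted (descending): 93, 93, 84, 25, 18, 18
The 2 values of 93 occupy positions 1–2 → average rank (1+2)/2 = 1.5.
The 2 values of 18 occupy positions 5–6 → average rank (5+6)/2 = 5.5.
Method 1 values → pooled ranks: 93→1.5, 18→5.5
Rank sum = 1.5 + 5.5 = 7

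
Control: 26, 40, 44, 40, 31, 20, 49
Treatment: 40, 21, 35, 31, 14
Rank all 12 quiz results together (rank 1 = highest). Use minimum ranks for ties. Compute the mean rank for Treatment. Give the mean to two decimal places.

7.60

Sorted (descending): 49, 44, 40, 40, 40, 35, 31, 31, 26, 21, 20, 14
The 3 values of 40 occupy positions 3–5 → each gets rank 3.
The 2 values of 31 occupy positions 7–8 → each gets rank 7.
Treatment values → pooled ranks: 40→3, 21→10, 35→6, 31→7, 14→12
Mean rank = (3 + 10 + 6 + 7 + 12) / 5 = 7.60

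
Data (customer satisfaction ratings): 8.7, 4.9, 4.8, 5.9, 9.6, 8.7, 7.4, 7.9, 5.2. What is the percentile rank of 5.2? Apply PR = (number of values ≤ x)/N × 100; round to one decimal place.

33.3

N = 9.
Strictly below 5.2: 2. Equal to 5.2: 1.
PR = 3/9 × 100 = 33.3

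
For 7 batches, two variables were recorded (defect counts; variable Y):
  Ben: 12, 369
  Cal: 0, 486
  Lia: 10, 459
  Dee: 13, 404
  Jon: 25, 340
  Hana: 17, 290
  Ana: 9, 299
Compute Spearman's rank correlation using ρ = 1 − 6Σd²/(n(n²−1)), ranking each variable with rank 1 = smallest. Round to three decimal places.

-0.536

Ranks of variable 1: 4, 1, 3, 5, 7, 6, 2
Ranks of variable 2: 4, 7, 6, 5, 3, 1, 2
d = r₁ − r₂: 0, -6, -3, 0, 4, 5, 0
d²: 0, 36, 9, 0, 16, 25, 0; Σd² = 86
ρ = 1 − 6·86/(7·48) = 1 − 516/336 = -0.536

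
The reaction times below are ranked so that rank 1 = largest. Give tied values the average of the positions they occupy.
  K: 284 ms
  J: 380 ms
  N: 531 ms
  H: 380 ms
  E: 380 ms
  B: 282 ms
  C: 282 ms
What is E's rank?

3

Sorted (descending): 531, 380, 380, 380, 284, 282, 282
The 3 values of 380 occupy positions 2–4 → average rank 3.
The 2 values of 282 occupy positions 6–7 → average rank (6+7)/2 = 6.5.
E has value 380 ms → rank 3.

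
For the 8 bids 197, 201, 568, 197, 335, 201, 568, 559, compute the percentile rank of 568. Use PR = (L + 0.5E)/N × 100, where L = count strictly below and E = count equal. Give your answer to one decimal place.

87.5

N = 8.
Strictly below 568: 6. Equal to 568: 2.
PR = (6 + 0.5·2)/8 × 100 = 87.5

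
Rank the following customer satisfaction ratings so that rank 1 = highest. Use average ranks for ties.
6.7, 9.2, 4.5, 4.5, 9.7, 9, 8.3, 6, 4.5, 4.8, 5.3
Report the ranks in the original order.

Sorted (descending): 9.7, 9.2, 9, 8.3, 6.7, 6, 5.3, 4.8, 4.5, 4.5, 4.5
The 3 values of 4.5 occupy positions 9–11 → average rank 10.

5, 2, 10, 10, 1, 3, 4, 6, 10, 8, 7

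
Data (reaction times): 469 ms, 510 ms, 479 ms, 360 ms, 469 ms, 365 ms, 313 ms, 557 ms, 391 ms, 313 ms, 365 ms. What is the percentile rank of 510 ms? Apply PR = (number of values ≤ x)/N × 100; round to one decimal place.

N = 11.
Strictly below 510: 9. Equal to 510: 1.
PR = 10/11 × 100 = 90.9

90.9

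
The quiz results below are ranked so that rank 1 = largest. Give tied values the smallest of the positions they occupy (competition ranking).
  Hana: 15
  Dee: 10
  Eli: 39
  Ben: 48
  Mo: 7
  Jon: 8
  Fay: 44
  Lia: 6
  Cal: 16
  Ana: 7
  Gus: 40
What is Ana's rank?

9

Sorted (descending): 48, 44, 40, 39, 16, 15, 10, 8, 7, 7, 6
The 2 values of 7 occupy positions 9–10 → each gets rank 9.
Ana has value 7 → rank 9.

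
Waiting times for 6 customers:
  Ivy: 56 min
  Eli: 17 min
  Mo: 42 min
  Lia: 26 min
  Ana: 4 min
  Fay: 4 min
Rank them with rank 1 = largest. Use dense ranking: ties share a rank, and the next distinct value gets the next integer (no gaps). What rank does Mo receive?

2

Sorted (descending): 56, 42, 26, 17, 4, 4
The 2 values of 4 share dense rank 5.
Remaining distinct values take the next consecutive integers.
Mo has value 42 min → rank 2.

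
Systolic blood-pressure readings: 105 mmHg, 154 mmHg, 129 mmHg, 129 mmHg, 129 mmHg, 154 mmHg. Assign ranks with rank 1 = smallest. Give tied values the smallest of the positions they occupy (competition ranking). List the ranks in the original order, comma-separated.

1, 5, 2, 2, 2, 5

Sorted (ascending): 105, 129, 129, 129, 154, 154
The 3 values of 129 occupy positions 2–4 → each gets rank 2.
The 2 values of 154 occupy positions 5–6 → each gets rank 5.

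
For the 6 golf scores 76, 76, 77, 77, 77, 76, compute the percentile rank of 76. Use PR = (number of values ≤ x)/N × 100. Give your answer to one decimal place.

N = 6.
Strictly below 76: 0. Equal to 76: 3.
PR = 3/6 × 100 = 50.0

50.0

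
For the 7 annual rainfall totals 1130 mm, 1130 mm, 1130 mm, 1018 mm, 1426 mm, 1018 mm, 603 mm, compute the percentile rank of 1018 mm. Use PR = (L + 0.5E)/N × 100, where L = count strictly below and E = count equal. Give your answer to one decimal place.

N = 7.
Strictly below 1018: 1. Equal to 1018: 2.
PR = (1 + 0.5·2)/7 × 100 = 28.6

28.6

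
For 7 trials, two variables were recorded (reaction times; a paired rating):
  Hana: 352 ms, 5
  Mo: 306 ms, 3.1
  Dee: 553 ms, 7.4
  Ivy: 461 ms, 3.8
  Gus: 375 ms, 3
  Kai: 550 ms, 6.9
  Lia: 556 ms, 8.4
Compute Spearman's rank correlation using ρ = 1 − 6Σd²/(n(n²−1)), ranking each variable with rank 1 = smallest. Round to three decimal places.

Ranks of variable 1: 2, 1, 6, 4, 3, 5, 7
Ranks of variable 2: 4, 2, 6, 3, 1, 5, 7
d = r₁ − r₂: -2, -1, 0, 1, 2, 0, 0
d²: 4, 1, 0, 1, 4, 0, 0; Σd² = 10
ρ = 1 − 6·10/(7·48) = 1 − 60/336 = 0.821

0.821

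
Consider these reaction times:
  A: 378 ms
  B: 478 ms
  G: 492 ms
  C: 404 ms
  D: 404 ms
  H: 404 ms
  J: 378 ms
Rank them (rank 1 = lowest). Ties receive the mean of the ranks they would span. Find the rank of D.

Sorted (ascending): 378, 378, 404, 404, 404, 478, 492
The 2 values of 378 occupy positions 1–2 → average rank (1+2)/2 = 1.5.
The 3 values of 404 occupy positions 3–5 → average rank 4.
D has value 404 ms → rank 4.

4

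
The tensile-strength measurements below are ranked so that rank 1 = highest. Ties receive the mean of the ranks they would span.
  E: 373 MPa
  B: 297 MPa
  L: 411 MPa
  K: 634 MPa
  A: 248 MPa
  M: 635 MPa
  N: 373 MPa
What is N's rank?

4.5

Sorted (descending): 635, 634, 411, 373, 373, 297, 248
The 2 values of 373 occupy positions 4–5 → average rank (4+5)/2 = 4.5.
N has value 373 MPa → rank 4.5.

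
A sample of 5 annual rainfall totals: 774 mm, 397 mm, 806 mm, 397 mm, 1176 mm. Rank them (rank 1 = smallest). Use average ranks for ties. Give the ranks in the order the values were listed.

Sorted (ascending): 397, 397, 774, 806, 1176
The 2 values of 397 occupy positions 1–2 → average rank (1+2)/2 = 1.5.

3, 1.5, 4, 1.5, 5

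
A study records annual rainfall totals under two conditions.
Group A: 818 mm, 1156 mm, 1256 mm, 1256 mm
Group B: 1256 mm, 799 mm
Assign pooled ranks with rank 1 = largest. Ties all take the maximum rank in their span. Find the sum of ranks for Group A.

Sorted (descending): 1256, 1256, 1256, 1156, 818, 799
The 3 values of 1256 occupy positions 1–3 → each gets rank 3.
Group A values → pooled ranks: 818→5, 1156→4, 1256→3, 1256→3
Rank sum = 5 + 4 + 3 + 3 = 15

15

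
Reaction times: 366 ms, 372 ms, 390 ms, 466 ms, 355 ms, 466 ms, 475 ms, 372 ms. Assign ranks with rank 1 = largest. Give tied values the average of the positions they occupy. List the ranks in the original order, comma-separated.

7, 5.5, 4, 2.5, 8, 2.5, 1, 5.5

Sorted (descending): 475, 466, 466, 390, 372, 372, 366, 355
The 2 values of 466 occupy positions 2–3 → average rank (2+3)/2 = 2.5.
The 2 values of 372 occupy positions 5–6 → average rank (5+6)/2 = 5.5.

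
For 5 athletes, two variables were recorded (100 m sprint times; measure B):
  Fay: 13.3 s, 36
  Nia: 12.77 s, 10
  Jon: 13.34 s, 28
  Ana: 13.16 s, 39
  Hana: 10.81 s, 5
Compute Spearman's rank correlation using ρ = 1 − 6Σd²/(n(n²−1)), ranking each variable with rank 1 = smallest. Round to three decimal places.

Ranks of variable 1: 4, 2, 5, 3, 1
Ranks of variable 2: 4, 2, 3, 5, 1
d = r₁ − r₂: 0, 0, 2, -2, 0
d²: 0, 0, 4, 4, 0; Σd² = 8
ρ = 1 − 6·8/(5·24) = 1 − 48/120 = 0.600

0.600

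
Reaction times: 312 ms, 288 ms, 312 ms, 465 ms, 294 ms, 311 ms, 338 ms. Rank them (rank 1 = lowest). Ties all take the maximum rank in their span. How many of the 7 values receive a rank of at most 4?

3

Sorted (ascending): 288, 294, 311, 312, 312, 338, 465
The 2 values of 312 occupy positions 4–5 → each gets rank 5.
Ranks ≤ 4: {1, 2, 3} → 3 values.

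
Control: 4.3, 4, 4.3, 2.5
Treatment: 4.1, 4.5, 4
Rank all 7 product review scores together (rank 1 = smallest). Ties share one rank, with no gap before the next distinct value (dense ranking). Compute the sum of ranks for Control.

11

Sorted (ascending): 2.5, 4, 4, 4.1, 4.3, 4.3, 4.5
The 2 values of 4 share dense rank 2.
The 2 values of 4.3 share dense rank 4.
Remaining distinct values take the next consecutive integers.
Control values → pooled ranks: 4.3→4, 4→2, 4.3→4, 2.5→1
Rank sum = 4 + 2 + 4 + 1 = 11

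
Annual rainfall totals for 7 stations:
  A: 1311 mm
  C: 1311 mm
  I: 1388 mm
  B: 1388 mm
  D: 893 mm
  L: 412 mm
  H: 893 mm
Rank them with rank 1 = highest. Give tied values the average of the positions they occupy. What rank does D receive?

Sorted (descending): 1388, 1388, 1311, 1311, 893, 893, 412
The 2 values of 1388 occupy positions 1–2 → average rank (1+2)/2 = 1.5.
The 2 values of 1311 occupy positions 3–4 → average rank (3+4)/2 = 3.5.
The 2 values of 893 occupy positions 5–6 → average rank (5+6)/2 = 5.5.
D has value 893 mm → rank 5.5.

5.5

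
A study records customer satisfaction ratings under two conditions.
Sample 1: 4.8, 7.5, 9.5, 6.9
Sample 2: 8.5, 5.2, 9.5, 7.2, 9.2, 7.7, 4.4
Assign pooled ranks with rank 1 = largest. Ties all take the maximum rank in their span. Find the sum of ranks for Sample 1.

26

Sorted (descending): 9.5, 9.5, 9.2, 8.5, 7.7, 7.5, 7.2, 6.9, 5.2, 4.8, 4.4
The 2 values of 9.5 occupy positions 1–2 → each gets rank 2.
Sample 1 values → pooled ranks: 4.8→10, 7.5→6, 9.5→2, 6.9→8
Rank sum = 10 + 6 + 2 + 8 = 26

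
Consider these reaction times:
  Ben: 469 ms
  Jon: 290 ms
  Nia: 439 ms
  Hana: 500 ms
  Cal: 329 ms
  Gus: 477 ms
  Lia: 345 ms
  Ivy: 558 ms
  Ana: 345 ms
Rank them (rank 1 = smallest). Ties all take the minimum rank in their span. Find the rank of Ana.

Sorted (ascending): 290, 329, 345, 345, 439, 469, 477, 500, 558
The 2 values of 345 occupy positions 3–4 → each gets rank 3.
Ana has value 345 ms → rank 3.

3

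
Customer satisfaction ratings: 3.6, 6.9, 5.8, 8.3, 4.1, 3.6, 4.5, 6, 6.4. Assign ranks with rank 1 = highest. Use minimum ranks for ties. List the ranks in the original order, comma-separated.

8, 2, 5, 1, 7, 8, 6, 4, 3

Sorted (descending): 8.3, 6.9, 6.4, 6, 5.8, 4.5, 4.1, 3.6, 3.6
The 2 values of 3.6 occupy positions 8–9 → each gets rank 8.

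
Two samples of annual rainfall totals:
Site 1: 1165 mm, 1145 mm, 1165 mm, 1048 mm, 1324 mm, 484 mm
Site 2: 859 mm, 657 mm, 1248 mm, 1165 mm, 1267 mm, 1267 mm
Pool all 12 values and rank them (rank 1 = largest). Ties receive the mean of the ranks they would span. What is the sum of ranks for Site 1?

42

Sorted (descending): 1324, 1267, 1267, 1248, 1165, 1165, 1165, 1145, 1048, 859, 657, 484
The 2 values of 1267 occupy positions 2–3 → average rank (2+3)/2 = 2.5.
The 3 values of 1165 occupy positions 5–7 → average rank 6.
Site 1 values → pooled ranks: 1165→6, 1145→8, 1165→6, 1048→9, 1324→1, 484→12
Rank sum = 6 + 8 + 6 + 9 + 1 + 12 = 42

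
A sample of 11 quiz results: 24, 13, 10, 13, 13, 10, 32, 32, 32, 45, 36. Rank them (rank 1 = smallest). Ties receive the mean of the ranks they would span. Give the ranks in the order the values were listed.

6, 4, 1.5, 4, 4, 1.5, 8, 8, 8, 11, 10

Sorted (ascending): 10, 10, 13, 13, 13, 24, 32, 32, 32, 36, 45
The 2 values of 10 occupy positions 1–2 → average rank (1+2)/2 = 1.5.
The 3 values of 13 occupy positions 3–5 → average rank 4.
The 3 values of 32 occupy positions 7–9 → average rank 8.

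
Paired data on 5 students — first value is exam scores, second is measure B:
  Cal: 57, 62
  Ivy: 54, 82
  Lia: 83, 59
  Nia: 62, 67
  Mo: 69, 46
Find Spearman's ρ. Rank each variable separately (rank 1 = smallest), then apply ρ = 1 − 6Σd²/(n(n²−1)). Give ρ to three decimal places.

Ranks of variable 1: 2, 1, 5, 3, 4
Ranks of variable 2: 3, 5, 2, 4, 1
d = r₁ − r₂: -1, -4, 3, -1, 3
d²: 1, 16, 9, 1, 9; Σd² = 36
ρ = 1 − 6·36/(5·24) = 1 − 216/120 = -0.800

-0.800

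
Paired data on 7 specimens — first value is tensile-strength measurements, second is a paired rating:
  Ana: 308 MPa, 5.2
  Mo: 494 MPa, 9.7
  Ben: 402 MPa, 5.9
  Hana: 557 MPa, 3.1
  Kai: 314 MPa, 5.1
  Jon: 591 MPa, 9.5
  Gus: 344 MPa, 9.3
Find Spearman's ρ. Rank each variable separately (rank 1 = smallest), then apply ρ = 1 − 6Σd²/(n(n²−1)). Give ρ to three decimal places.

Ranks of variable 1: 1, 5, 4, 6, 2, 7, 3
Ranks of variable 2: 3, 7, 4, 1, 2, 6, 5
d = r₁ − r₂: -2, -2, 0, 5, 0, 1, -2
d²: 4, 4, 0, 25, 0, 1, 4; Σd² = 38
ρ = 1 − 6·38/(7·48) = 1 − 228/336 = 0.321

0.321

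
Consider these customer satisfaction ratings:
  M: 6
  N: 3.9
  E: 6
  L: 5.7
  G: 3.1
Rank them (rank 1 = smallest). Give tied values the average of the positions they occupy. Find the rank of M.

4.5

Sorted (ascending): 3.1, 3.9, 5.7, 6, 6
The 2 values of 6 occupy positions 4–5 → average rank (4+5)/2 = 4.5.
M has value 6 → rank 4.5.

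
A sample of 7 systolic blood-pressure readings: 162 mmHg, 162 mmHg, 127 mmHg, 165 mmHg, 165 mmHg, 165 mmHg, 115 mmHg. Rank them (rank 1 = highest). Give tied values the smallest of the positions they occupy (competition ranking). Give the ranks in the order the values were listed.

Sorted (descending): 165, 165, 165, 162, 162, 127, 115
The 3 values of 165 occupy positions 1–3 → each gets rank 1.
The 2 values of 162 occupy positions 4–5 → each gets rank 4.

4, 4, 6, 1, 1, 1, 7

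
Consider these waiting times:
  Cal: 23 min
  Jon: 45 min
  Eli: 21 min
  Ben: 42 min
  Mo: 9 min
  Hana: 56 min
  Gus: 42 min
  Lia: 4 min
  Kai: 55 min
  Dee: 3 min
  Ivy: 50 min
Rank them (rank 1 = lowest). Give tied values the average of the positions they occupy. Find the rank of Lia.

Sorted (ascending): 3, 4, 9, 21, 23, 42, 42, 45, 50, 55, 56
The 2 values of 42 occupy positions 6–7 → average rank (6+7)/2 = 6.5.
Lia has value 4 min → rank 2.

2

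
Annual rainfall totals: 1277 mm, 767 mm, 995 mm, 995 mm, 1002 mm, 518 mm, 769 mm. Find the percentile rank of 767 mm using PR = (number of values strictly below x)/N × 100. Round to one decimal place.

14.3

N = 7.
Strictly below 767: 1. Equal to 767: 1.
PR = 1/7 × 100 = 14.3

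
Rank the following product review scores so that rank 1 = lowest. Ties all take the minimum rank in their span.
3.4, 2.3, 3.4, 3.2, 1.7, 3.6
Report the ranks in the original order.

4, 2, 4, 3, 1, 6

Sorted (ascending): 1.7, 2.3, 3.2, 3.4, 3.4, 3.6
The 2 values of 3.4 occupy positions 4–5 → each gets rank 4.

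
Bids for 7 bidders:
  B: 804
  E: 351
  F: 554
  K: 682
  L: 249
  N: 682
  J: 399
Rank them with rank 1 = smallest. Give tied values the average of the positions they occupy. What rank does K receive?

Sorted (ascending): 249, 351, 399, 554, 682, 682, 804
The 2 values of 682 occupy positions 5–6 → average rank (5+6)/2 = 5.5.
K has value 682 → rank 5.5.

5.5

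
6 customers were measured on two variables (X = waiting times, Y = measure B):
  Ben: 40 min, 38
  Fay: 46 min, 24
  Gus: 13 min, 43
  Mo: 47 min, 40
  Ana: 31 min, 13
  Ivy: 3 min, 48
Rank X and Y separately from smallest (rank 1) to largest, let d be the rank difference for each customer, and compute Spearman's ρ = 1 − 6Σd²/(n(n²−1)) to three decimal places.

Ranks of variable 1: 4, 5, 2, 6, 3, 1
Ranks of variable 2: 3, 2, 5, 4, 1, 6
d = r₁ − r₂: 1, 3, -3, 2, 2, -5
d²: 1, 9, 9, 4, 4, 25; Σd² = 52
ρ = 1 − 6·52/(6·35) = 1 − 312/210 = -0.486

-0.486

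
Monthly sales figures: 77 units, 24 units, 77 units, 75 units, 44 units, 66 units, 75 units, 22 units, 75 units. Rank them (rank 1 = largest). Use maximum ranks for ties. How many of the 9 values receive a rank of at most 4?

2

Sorted (descending): 77, 77, 75, 75, 75, 66, 44, 24, 22
The 2 values of 77 occupy positions 1–2 → each gets rank 2.
The 3 values of 75 occupy positions 3–5 → each gets rank 5.
Ranks ≤ 4: {2, 2} → 2 values.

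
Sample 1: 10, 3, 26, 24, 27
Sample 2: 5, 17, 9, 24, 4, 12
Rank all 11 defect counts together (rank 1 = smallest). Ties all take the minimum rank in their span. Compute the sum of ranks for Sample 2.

30

Sorted (ascending): 3, 4, 5, 9, 10, 12, 17, 24, 24, 26, 27
The 2 values of 24 occupy positions 8–9 → each gets rank 8.
Sample 2 values → pooled ranks: 5→3, 17→7, 9→4, 24→8, 4→2, 12→6
Rank sum = 3 + 7 + 4 + 8 + 2 + 6 = 30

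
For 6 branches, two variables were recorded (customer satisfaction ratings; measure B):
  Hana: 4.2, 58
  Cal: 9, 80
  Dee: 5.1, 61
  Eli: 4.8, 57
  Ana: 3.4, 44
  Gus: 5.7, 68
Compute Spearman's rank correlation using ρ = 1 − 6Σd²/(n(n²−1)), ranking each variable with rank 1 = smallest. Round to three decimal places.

Ranks of variable 1: 2, 6, 4, 3, 1, 5
Ranks of variable 2: 3, 6, 4, 2, 1, 5
d = r₁ − r₂: -1, 0, 0, 1, 0, 0
d²: 1, 0, 0, 1, 0, 0; Σd² = 2
ρ = 1 − 6·2/(6·35) = 1 − 12/210 = 0.943

0.943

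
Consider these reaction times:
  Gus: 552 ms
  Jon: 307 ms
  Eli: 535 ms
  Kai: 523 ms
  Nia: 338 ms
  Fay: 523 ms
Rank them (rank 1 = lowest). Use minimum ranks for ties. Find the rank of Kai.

3

Sorted (ascending): 307, 338, 523, 523, 535, 552
The 2 values of 523 occupy positions 3–4 → each gets rank 3.
Kai has value 523 ms → rank 3.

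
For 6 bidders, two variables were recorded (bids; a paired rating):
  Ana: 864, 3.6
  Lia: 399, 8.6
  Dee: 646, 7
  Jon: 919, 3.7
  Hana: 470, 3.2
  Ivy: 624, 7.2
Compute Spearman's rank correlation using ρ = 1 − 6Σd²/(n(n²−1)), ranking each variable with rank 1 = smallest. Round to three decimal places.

Ranks of variable 1: 5, 1, 4, 6, 2, 3
Ranks of variable 2: 2, 6, 4, 3, 1, 5
d = r₁ − r₂: 3, -5, 0, 3, 1, -2
d²: 9, 25, 0, 9, 1, 4; Σd² = 48
ρ = 1 − 6·48/(6·35) = 1 − 288/210 = -0.371

-0.371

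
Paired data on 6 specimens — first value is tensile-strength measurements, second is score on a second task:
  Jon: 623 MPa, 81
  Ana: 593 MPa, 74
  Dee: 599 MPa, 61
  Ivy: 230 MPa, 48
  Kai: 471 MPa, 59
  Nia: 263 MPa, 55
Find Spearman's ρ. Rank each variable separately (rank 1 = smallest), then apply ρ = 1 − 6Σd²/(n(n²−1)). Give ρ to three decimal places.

0.943

Ranks of variable 1: 6, 4, 5, 1, 3, 2
Ranks of variable 2: 6, 5, 4, 1, 3, 2
d = r₁ − r₂: 0, -1, 1, 0, 0, 0
d²: 0, 1, 1, 0, 0, 0; Σd² = 2
ρ = 1 − 6·2/(6·35) = 1 − 12/210 = 0.943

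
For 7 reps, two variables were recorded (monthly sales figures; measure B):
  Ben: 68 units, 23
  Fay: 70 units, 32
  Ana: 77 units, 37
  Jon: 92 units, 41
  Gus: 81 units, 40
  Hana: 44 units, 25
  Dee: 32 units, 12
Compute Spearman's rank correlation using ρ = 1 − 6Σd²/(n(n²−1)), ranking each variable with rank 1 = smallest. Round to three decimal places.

0.964

Ranks of variable 1: 3, 4, 5, 7, 6, 2, 1
Ranks of variable 2: 2, 4, 5, 7, 6, 3, 1
d = r₁ − r₂: 1, 0, 0, 0, 0, -1, 0
d²: 1, 0, 0, 0, 0, 1, 0; Σd² = 2
ρ = 1 − 6·2/(7·48) = 1 − 12/336 = 0.964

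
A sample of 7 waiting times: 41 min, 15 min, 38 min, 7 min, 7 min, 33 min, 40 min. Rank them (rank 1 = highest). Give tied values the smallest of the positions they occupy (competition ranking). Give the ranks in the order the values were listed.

Sorted (descending): 41, 40, 38, 33, 15, 7, 7
The 2 values of 7 occupy positions 6–7 → each gets rank 6.

1, 5, 3, 6, 6, 4, 2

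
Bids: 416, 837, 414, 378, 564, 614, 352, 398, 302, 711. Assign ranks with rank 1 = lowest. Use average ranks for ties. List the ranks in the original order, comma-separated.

6, 10, 5, 3, 7, 8, 2, 4, 1, 9

Sorted (ascending): 302, 352, 378, 398, 414, 416, 564, 614, 711, 837
No ties — each value takes its position as its rank.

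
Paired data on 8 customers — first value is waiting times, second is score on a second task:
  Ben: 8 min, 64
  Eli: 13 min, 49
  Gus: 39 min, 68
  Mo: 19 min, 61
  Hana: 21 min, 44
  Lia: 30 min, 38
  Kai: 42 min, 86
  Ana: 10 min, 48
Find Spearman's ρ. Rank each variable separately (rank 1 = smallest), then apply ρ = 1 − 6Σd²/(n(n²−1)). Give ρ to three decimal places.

Ranks of variable 1: 1, 3, 7, 4, 5, 6, 8, 2
Ranks of variable 2: 6, 4, 7, 5, 2, 1, 8, 3
d = r₁ − r₂: -5, -1, 0, -1, 3, 5, 0, -1
d²: 25, 1, 0, 1, 9, 25, 0, 1; Σd² = 62
ρ = 1 − 6·62/(8·63) = 1 − 372/504 = 0.262

0.262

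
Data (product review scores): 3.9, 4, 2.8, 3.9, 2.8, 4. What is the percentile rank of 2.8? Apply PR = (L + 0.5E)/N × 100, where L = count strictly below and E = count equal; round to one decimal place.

N = 6.
Strictly below 2.8: 0. Equal to 2.8: 2.
PR = (0 + 0.5·2)/6 × 100 = 16.7

16.7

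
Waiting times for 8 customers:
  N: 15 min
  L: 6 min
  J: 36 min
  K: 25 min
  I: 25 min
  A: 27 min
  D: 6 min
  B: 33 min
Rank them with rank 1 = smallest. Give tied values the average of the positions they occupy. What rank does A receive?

6

Sorted (ascending): 6, 6, 15, 25, 25, 27, 33, 36
The 2 values of 6 occupy positions 1–2 → average rank (1+2)/2 = 1.5.
The 2 values of 25 occupy positions 4–5 → average rank (4+5)/2 = 4.5.
A has value 27 min → rank 6.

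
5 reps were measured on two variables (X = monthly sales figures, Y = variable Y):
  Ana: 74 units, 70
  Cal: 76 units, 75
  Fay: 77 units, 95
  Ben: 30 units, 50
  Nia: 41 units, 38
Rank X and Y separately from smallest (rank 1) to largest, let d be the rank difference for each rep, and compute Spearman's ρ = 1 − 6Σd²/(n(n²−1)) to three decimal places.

0.900

Ranks of variable 1: 3, 4, 5, 1, 2
Ranks of variable 2: 3, 4, 5, 2, 1
d = r₁ − r₂: 0, 0, 0, -1, 1
d²: 0, 0, 0, 1, 1; Σd² = 2
ρ = 1 − 6·2/(5·24) = 1 − 12/120 = 0.900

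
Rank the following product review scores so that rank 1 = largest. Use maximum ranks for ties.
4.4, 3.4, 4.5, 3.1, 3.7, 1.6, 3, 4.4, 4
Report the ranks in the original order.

Sorted (descending): 4.5, 4.4, 4.4, 4, 3.7, 3.4, 3.1, 3, 1.6
The 2 values of 4.4 occupy positions 2–3 → each gets rank 3.

3, 6, 1, 7, 5, 9, 8, 3, 4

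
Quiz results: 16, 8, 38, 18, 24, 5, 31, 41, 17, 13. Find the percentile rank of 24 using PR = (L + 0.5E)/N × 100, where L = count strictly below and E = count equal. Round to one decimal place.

N = 10.
Strictly below 24: 6. Equal to 24: 1.
PR = (6 + 0.5·1)/10 × 100 = 65.0

65.0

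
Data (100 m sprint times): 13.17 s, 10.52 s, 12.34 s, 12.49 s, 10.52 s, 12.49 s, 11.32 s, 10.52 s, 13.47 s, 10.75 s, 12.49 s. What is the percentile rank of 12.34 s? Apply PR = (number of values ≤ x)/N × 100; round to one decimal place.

54.5

N = 11.
Strictly below 12.34: 5. Equal to 12.34: 1.
PR = 6/11 × 100 = 54.5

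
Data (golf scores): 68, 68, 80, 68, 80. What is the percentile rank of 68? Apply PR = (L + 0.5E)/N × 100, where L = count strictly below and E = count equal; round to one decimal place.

30.0

N = 5.
Strictly below 68: 0. Equal to 68: 3.
PR = (0 + 0.5·3)/5 × 100 = 30.0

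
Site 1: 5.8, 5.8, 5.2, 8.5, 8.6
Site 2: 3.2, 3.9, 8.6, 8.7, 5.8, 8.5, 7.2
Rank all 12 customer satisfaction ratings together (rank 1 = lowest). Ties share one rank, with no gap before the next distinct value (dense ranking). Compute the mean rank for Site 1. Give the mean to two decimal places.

4.80

Sorted (ascending): 3.2, 3.9, 5.2, 5.8, 5.8, 5.8, 7.2, 8.5, 8.5, 8.6, 8.6, 8.7
The 3 values of 5.8 share dense rank 4.
The 2 values of 8.5 share dense rank 6.
The 2 values of 8.6 share dense rank 7.
Remaining distinct values take the next consecutive integers.
Site 1 values → pooled ranks: 5.8→4, 5.8→4, 5.2→3, 8.5→6, 8.6→7
Mean rank = (4 + 4 + 3 + 6 + 7) / 5 = 4.80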